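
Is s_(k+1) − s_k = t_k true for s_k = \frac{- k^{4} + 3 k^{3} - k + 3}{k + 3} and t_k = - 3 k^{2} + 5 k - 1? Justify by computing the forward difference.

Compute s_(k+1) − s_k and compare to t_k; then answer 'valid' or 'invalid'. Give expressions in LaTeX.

s_(k+1) = (-k - (k + 1)**4 + 3*(k + 1)**3 + 2)/(k + 4)
s_(k+1) − s_k = k*(-3*k**3 - 12*k**2 + 14*k + 17)/(k**2 + 7*k + 12)
(s_(k+1) − s_k) − t_k = 4*(k**3 + 4*k**2 - 9*k + 3)/(k**2 + 7*k + 12)

Invalid: residual \frac{4 \left(k^{3} + 4 k^{2} - 9 k + 3\right)}{k^{2} + 7 k + 12} ≠ 0.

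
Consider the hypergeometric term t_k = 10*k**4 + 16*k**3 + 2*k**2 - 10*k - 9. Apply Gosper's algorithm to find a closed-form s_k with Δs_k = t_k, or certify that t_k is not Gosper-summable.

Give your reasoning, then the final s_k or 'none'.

s_k = k*(2*k**4 - k**3 - 4*k**2 - 2*k - 4)

The ratio is (10*k**4 + 56*k**3 + 110*k**2 + 82*k + 9)/(10*k**4 + 16*k**3 + 2*k**2 - 10*k - 9).
So A=1 and B=1, with C=k**4 + 8*k**3/5 + k**2/5 - k - 9/10.
f must satisfy (1)·f(k+1) − (1)·f(k) = k**4 + 8*k**3/5 + k**2/5 - k - 9/10.
d = 5 from the (0,0,4) case.
Solving with deg f ≤ 5: f(k) = k*(k - 2)*(2*k**3 + 3*k**2 + 2*k + 2)/10.
So s_k = (B(k−1)f/C)·t_k = (k*(k - 2)*(2*k**3 + 3*k**2 + 2*k + 2)/(10*k**4 + 16*k**3 + 2*k**2 - 10*k - 9))·t_k = k*(2*k**4 - k**3 - 4*k**2 - 2*k - 4).
Check: Δs_k = 10*k**4 + 16*k**3 + 2*k**2 - 10*k - 9. ✓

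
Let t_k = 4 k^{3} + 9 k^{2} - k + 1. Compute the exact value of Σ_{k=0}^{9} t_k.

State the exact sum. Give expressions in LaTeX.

Σ = 10630

t_(k+1)/t_k = (-k + 4*(k + 1)**3 + 9*(k + 1)**2)/(4*k**3 + 9*k**2 - k + 1).
So A=1 and B=1, with C=k**3 + 9*k**2/4 - k/4 + 1/4.
Need (1)·f(k+1) − (1)·f(k) = k**3 + 9*k**2/4 - k/4 + 1/4.
From deg A=0, deg B=0, deg C=3: d=4.
Solving with deg f ≤ 4: f(k) = k*(k**3 + k**2 - 4*k + 3)/4.
Get s_k = R·t_k = k*(k**3 + k**2 - 4*k + 3) with R(k) = B(k−1)f(k)/C(k) = k*(k**3 + k**2 - 4*k + 3)/(4*k**3 + 9*k**2 - k + 1).
s_(k+1) − s_k = 4*k**3 + 9*k**2 - k + 1 = t_k.
Sum = s_(10) − s_(0); s_(10) = 10630, s_(0) = 0 ⇒ 10630.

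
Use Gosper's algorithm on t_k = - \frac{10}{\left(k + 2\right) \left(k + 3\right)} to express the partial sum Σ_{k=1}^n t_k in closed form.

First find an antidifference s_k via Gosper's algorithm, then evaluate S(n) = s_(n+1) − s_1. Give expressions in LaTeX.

Step 1: r(k) = (k + 2)/(k + 4).
So A=k + 2 and B=k + 4, with C=1.
Need (k + 2)·f(k+1) − (k + 3)·f(k) = 1.
Bound: deg f ≤ 1.
Solving with deg f ≤ 1: f(k) = k/2.
R(k) = B(k−1)·f(k)/C(k) = k*(k + 3)/2; s_k = R·t_k = -5*k/(k + 2).
s_(k+1) − s_k = -10/(k**2 + 5*k + 6) = t_k.
Σ_(k=1)^n t_k = s_(n+1) − s_(1) = (5*(-n - 1)/(n + 3)) − (-5/3), i.e. -10*n/(3*n + 9).

S(n) = - \frac{10 n}{3 n + 9}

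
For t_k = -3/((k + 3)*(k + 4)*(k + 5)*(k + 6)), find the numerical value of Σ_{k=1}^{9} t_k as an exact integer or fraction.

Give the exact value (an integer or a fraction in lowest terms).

Σ = -29/3640

r(k) = (k + 3)/(k + 7) after simplifying.
Gosper form: A/B · C(k+1)/C(k) with A=k + 3, B=k + 7, C=1.
f must satisfy (k + 3)·f(k+1) − (k + 6)·f(k) = 1.
d = 3 from the (1,1,0) case.
Coefficient equations give f(k) = k*(k**2 + 12*k + 47)/180.
R(k) = B(k−1)·f(k)/C(k) = k*(k + 6)*(k**2 + 12*k + 47)/180; s_k = R·t_k = k*(-k**2 - 12*k - 47)/(60*(k + 3)*(k + 4)*(k + 5)).
Check: Δs_k = -3/(k**4 + 18*k**3 + 119*k**2 + 342*k + 360). ✓
Sum = s_(10) − s_(1); s_(10) = -89/5460, s_(1) = -1/120 ⇒ -29/3640.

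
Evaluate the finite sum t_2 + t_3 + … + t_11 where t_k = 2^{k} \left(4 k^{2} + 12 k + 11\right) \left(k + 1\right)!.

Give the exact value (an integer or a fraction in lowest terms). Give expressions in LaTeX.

Compute t_(k+1)/t_k: get 2*(4*k**3 + 28*k**2 + 67*k + 54)/(4*k**2 + 12*k + 11).
Factor: A=2*k + 4; B=1; C=k**2 + 3*k + 11/4.
Key eq: (2*k + 4)·f(k+1) = (1)·f(k) + (k**2 + 3*k + 11/4).
d = 1 from the (1,0,2) case.
Match coefficients ⇒ f(k) = (2*k + 1)/4.
Then R = B(k−1)f/C = (2*k + 1)/(4*k**2 + 12*k + 11), so s_k = R(k)·t_k = 2**k*(2*k + 1)*factorial(k + 1).
Verify: 2**k*(4*k**2 + 12*k + 11)*factorial(k + 1) matches t_k.
Σ_(k=2)^(11) t_k = s_(12) − s_(2) = 637646929920000 − (120) = 637646929919880.

Σ = 637646929919880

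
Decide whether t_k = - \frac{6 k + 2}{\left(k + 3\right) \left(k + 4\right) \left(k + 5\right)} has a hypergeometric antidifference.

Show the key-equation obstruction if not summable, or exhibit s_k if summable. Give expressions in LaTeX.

Yes. s_k = - \frac{k \left(5 k - 1\right)}{6 \left(k + 3\right) \left(k + 4\right)}.

Step 1: r(k) = (k + 3)*(3*k + 4)/((k + 6)*(3*k + 1)).
A = k + 3, B = k + 6, C = k + 1/3.
Need (k + 3)·f(k+1) − (k + 5)·f(k) = k + 1/3.
Bound: deg f ≤ 2.
A polynomial solution: f(k) = k*(5*k - 1)/36.
Get s_k = R·t_k = -k*(5*k - 1)/(6*(k + 3)*(k + 4)) with R(k) = B(k−1)f(k)/C(k) = k*(k + 5)*(5*k - 1)/(12*(3*k + 1)).
s_(k+1) − s_k = 2*(-3*k - 1)/(k**3 + 12*k**2 + 47*k + 60) = t_k.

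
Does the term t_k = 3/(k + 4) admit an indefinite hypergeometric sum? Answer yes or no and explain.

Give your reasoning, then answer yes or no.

No — key equation has no polynomial f.

Step 1: r(k) = (k + 4)/(k + 5).
Take A(k)=k + 4, B(k)=k + 5, C(k)=1.
Set up (k + 4)·f(k+1) − (k + 4)·f(k) − (1) = 0.
Bound: deg f ≤ 0.
Put f(k) = c0: A·f(k+1) − B(k−1)·f(k) − C = -1; need -1 = 0 — inconsistent ⇒ no f, not summable.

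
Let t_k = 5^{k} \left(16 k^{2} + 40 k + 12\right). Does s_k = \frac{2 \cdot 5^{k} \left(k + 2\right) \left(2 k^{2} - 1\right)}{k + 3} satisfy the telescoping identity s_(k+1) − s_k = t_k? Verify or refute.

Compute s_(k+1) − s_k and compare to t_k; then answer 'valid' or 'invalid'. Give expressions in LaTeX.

Invalid: residual \frac{5^{k} \left(- 16 k^{3} - 84 k^{2} - 132 k - 38\right)}{k^{2} + 7 k + 12} ≠ 0.

s_(k+1) = 10*5**k*(k + 3)*(2*(k + 1)**2 - 1)/(k + 4)
s_(k+1) − s_k = 5**k*(16*k**4 + 136*k**3 + 400*k**2 + 432*k + 106)/(k**2 + 7*k + 12)
(s_(k+1) − s_k) − t_k = 5**k*(-16*k**3 - 84*k**2 - 132*k - 38)/(k**2 + 7*k + 12)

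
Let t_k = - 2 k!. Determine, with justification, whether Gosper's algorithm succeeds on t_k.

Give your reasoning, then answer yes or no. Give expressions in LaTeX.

No — negative degree bound, so no certificate f.

Compute t_(k+1)/t_k: get k + 1.
So A=k + 1 and B=1, with C=1.
Set up (k + 1)·f(k+1) − (1)·f(k) − (1) = 0.
From deg A=1, deg B=0, deg C=0: d=-1.
Negative degree bound (-1): no f exists, t_k not Gosper-summable.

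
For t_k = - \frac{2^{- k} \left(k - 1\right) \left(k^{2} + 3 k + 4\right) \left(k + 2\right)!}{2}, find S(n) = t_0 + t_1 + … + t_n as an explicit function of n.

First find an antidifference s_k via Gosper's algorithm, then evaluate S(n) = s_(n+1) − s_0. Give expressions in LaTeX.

r(k) = k*(k + 3)*(3*k + (k + 1)**2 + 7)/(2*(k - 1)*(k**2 + 3*k + 4)) after simplifying.
Factor: A=k/2 + 3/2; B=1; C=k**3 + 2*k**2 + k - 4.
Key eq: (k/2 + 3/2)·f(k+1) = (1)·f(k) + (k**3 + 2*k**2 + k - 4).
deg f ≤ 2 (via 1,0,3).
A polynomial solution: f(k) = 2*(k**2 - k - 4).
Get s_k = R·t_k = (-k**2 + k + 4)*factorial(k + 2)/2**k with R(k) = B(k−1)f(k)/C(k) = 2*(k**2 - k - 4)/((k - 1)*(k**2 + 3*k + 4)).
Δs = -(k - 1)*(k**2 + 3*k + 4)*factorial(k + 2)/(2*2**k), as required.
Evaluate: s_(n+1) = -2**(-n - 1)*(n**2 + n - 4)*factorial(n + 3); subtract s_(0) = 8 ⇒ S(n) = 2**(-n - 1)*(-2**(n + 4) - n**5*factorial(n) - 7*n**4*factorial(n) - 13*n**3*factorial(n) + 7*n**2*factorial(n) + 38*n*factorial(n) + 24*factorial(n)).

S(n) = 2^{- n - 1} \left(- 2^{n + 4} - n^{5} n! - 7 n^{4} n! - 13 n^{3} n! + 7 n^{2} n! + 38 n n! + 24 n!\right)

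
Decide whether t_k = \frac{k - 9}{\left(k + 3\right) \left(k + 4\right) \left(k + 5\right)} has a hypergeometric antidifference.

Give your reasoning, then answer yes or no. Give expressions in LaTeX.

Yes. s_k = \frac{k \left(- k - 11\right)}{4 \left(k + 3\right) \left(k + 4\right)}.

t_(k+1)/t_k = (k - 8)*(k + 3)/((k - 9)*(k + 6)).
So A=k + 3 and B=k + 6, with C=k - 9.
Set up (k + 3)·f(k+1) − (k + 5)·f(k) − (k - 9) = 0.
Degrees (1,1,1) ⇒ d ≤ 2.
Solving with deg f ≤ 2: f(k) = -k*(k + 11)/4.
So s_k = (B(k−1)f/C)·t_k = (-k*(k + 5)*(k + 11)/(4*(k - 9)))·t_k = k*(-k - 11)/(4*(k + 3)*(k + 4)).
Δs = (k - 9)/(k**3 + 12*k**2 + 47*k + 60), as required.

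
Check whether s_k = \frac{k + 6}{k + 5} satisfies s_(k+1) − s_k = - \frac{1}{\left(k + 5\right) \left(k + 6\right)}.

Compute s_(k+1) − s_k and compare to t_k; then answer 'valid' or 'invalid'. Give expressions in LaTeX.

Valid — Δs_k = t_k.

s_(k+1) = (k + 7)/(k + 6)
s_(k+1) − s_k = -1/(k**2 + 11*k + 30)
(s_(k+1) − s_k) − t_k = 0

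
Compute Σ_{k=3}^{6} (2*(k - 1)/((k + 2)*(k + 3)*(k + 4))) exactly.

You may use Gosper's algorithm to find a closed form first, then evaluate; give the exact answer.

Σ = 1/15

Step 1: r(k) = k*(k + 2)/((k - 1)*(k + 5)).
Gosper form: A/B · C(k+1)/C(k) with A=k + 2, B=k + 5, C=k - 1.
Key eq: (k + 2)·f(k+1) = (k + 4)·f(k) + (k - 1).
d = 2 from the (1,1,1) case.
Coefficient equations give f(k) = k*(k - 7)/12.
R(k) = B(k−1)·f(k)/C(k) = k*(k - 7)*(k + 4)/(12*(k - 1)); s_k = R·t_k = k*(k - 7)/(6*(k + 2)*(k + 3)).
Verify: 2*(k - 1)/(k**3 + 9*k**2 + 26*k + 24) matches t_k.
Evaluate s at k=7 and k=3: 0 and -1/15; difference 1/15.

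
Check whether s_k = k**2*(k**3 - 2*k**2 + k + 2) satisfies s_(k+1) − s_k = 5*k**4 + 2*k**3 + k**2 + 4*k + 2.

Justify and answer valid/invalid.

s_(k+1) = (k + 1)**2*(k + (k + 1)**3 - 2*(k + 1)**2 + 3)
s_(k+1) − s_k = 5*k**4 + 2*k**3 + k**2 + 4*k + 2
(s_(k+1) − s_k) − t_k = 0

valid (s_(k+1) − s_k reduces to t_k)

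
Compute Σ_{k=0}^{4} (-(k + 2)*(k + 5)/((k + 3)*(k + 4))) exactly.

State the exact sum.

Step 1: r(k) = (k + 3)**2*(k + 6)/((k + 2)*(k + 5)**2).
A = k + 3, B = k + 5, C = k**2 + 7*k + 10.
Need (k + 3)·f(k+1) − (k + 4)·f(k) = k**2 + 7*k + 10.
Degrees (1,1,2) ⇒ d ≤ 2.
Solving with deg f ≤ 2: f(k) = k*(3*k + 7)/3.
R(k) = B(k−1)·f(k)/C(k) = k*(k + 4)*(3*k + 7)/(3*(k + 2)*(k + 5)); s_k = R·t_k = k*(-3*k - 7)/(3*(k + 3)).
Check: Δs_k = (-k**2 - 7*k - 10)/(k**2 + 7*k + 12). ✓
Evaluate s at k=5 and k=0: -55/12 and 0; difference -55/12.

Σ = -55/12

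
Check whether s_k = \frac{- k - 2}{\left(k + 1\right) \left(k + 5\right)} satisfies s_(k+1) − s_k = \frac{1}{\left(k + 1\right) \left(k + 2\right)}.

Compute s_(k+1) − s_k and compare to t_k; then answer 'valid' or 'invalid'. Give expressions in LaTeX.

s_(k+1) = (-k - 3)/((k + 2)*(k + 6))
s_(k+1) − s_k = (k**2 + 5*k + 9)/(k**4 + 14*k**3 + 65*k**2 + 112*k + 60)
(s_(k+1) − s_k) − t_k = 3*(-2*k - 7)/(k**4 + 14*k**3 + 65*k**2 + 112*k + 60)

Invalid: residual \frac{3 \left(- 2 k - 7\right)}{k^{4} + 14 k^{3} + 65 k^{2} + 112 k + 60} ≠ 0.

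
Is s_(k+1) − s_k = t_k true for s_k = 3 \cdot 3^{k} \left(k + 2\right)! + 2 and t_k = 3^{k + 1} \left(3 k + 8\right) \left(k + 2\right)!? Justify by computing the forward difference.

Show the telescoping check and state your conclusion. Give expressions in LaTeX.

valid; difference matches t_k

s_(k+1) = 3*3**(k + 1)*factorial(k + 3) + 2
s_(k+1) − s_k = 3**(k + 1)*(3*k + 8)*factorial(k + 2)
(s_(k+1) − s_k) − t_k = 0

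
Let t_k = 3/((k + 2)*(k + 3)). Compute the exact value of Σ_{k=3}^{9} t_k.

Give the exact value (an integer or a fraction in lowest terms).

Σ = 7/20

r(k) = (k + 2)/(k + 4) after simplifying.
Take A(k)=k + 2, B(k)=k + 4, C(k)=1.
Need (k + 2)·f(k+1) − (k + 3)·f(k) = 1.
deg f ≤ 1 (via 1,1,0).
Solving with deg f ≤ 1: f(k) = k/2.
Get s_k = R·t_k = 3*k/(2*(k + 2)) with R(k) = B(k−1)f(k)/C(k) = k*(k + 3)/2.
s_(k+1) − s_k = 3/(k**2 + 5*k + 6) = t_k.
Telescoping: Σ = s_(10) − s_(3) = 5/4 − (9/10) = 7/20.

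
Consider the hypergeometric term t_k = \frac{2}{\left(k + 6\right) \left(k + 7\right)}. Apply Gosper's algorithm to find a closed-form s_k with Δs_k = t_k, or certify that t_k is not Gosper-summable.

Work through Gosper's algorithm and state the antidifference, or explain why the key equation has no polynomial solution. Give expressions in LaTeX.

s_k = \frac{k}{3 \left(k + 6\right)}

t_(k+1)/t_k = (k + 6)/(k + 8).
A = k + 6, B = k + 8, C = 1.
Set up (k + 6)·f(k+1) − (k + 7)·f(k) − (1) = 0.
From deg A=1, deg B=1, deg C=0: d=1.
Match coefficients ⇒ f(k) = k/6.
Certificate R = B(k−1)f/C = k*(k + 7)/6 gives s_k = k/(3*(k + 6)).
s_(k+1) − s_k = 2/(k**2 + 13*k + 42) = t_k.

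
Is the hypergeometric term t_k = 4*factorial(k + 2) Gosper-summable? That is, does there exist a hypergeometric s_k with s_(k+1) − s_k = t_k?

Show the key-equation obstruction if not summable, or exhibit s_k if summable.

No — t_k has no hypergeometric antidifference.

r(k) = k + 3 after simplifying.
So A=k + 3 and B=1, with C=1.
Set up (k + 3)·f(k+1) − (1)·f(k) − (1) = 0.
d = -1 from the (1,0,0) case.
Negative degree bound (-1): no f exists, t_k not Gosper-summable.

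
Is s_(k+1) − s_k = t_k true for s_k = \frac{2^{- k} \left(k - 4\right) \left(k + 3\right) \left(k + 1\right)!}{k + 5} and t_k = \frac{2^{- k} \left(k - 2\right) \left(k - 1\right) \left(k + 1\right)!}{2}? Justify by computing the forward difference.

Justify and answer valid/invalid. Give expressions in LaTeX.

s_(k+1) = (k - 3)*(k + 4)*factorial(k + 2)/(2*2**k*(k + 6))
s_(k+1) − s_k = (k**4 + 6*k**3 - 5*k**2 - 38*k + 24)*factorial(k + 1)/(2*2**k*(k + 5)*(k + 6))
(s_(k+1) − s_k) − t_k = -(k**3 + 2*k**2 - 15*k + 18)*factorial(k + 1)/(2**k*(k + 5)*(k + 6))

Invalid: residual - \frac{2^{- k} \left(k^{3} + 2 k^{2} - 15 k + 18\right) \left(k + 1\right)!}{\left(k + 5\right) \left(k + 6\right)} ≠ 0.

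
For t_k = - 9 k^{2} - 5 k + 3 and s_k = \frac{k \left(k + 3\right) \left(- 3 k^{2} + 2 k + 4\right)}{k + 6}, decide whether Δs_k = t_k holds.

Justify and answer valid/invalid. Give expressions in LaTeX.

Invalid: residual \frac{3 \left(6 k^{3} + 61 k^{2} + 31 k - 18\right)}{k^{2} + 13 k + 42} ≠ 0.

s_(k+1) = (k + 1)*(k + 4)*(2*k - 3*(k + 1)**2 + 6)/(k + 7)
s_(k+1) − s_k = (-9*k**4 - 104*k**3 - 257*k**2 - 78*k + 72)/(k**2 + 13*k + 42)
(s_(k+1) − s_k) − t_k = 3*(6*k**3 + 61*k**2 + 31*k - 18)/(k**2 + 13*k + 42)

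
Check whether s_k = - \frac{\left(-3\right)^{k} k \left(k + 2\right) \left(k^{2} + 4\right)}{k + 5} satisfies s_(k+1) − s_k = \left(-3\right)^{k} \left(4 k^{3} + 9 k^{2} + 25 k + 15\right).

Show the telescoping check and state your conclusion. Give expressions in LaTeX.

Invalid: residual \frac{\left(-3\right)^{k + 1} \left(4 k^{4} + 30 k^{3} + 70 k^{2} + 144 k + 75\right)}{k^{2} + 11 k + 30} ≠ 0.

s_(k+1) = 3*(-3)**k*(k + 1)*(k + 3)*((k + 1)**2 + 4)/(k + 6)
s_(k+1) − s_k = (-3)**k*(4*k**5 + 41*k**4 + 154*k**3 + 350*k**2 + 483*k + 225)/(k**2 + 11*k + 30)
(s_(k+1) − s_k) − t_k = (-3)**(k + 1)*(4*k**4 + 30*k**3 + 70*k**2 + 144*k + 75)/(k**2 + 11*k + 30)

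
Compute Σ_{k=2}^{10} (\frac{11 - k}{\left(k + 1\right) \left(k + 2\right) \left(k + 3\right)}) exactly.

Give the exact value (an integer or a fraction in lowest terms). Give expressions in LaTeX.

Step 1: r(k) = (k - 10)*(k + 1)/((k - 11)*(k + 4)).
A = k + 1, B = k + 4, C = k - 11.
Need (k + 1)·f(k+1) − (k + 3)·f(k) = k - 11.
deg f ≤ 2 (via 1,1,1).
Match coefficients ⇒ f(k) = -k*(5*k + 17)/2.
R(k) = B(k−1)·f(k)/C(k) = -k*(k + 3)*(5*k + 17)/(2*(k - 11)); s_k = R·t_k = k*(5*k + 17)/(2*(k + 1)*(k + 2)).
Verify: (11 - k)/(k**3 + 6*k**2 + 11*k + 6) matches t_k.
Telescoping: Σ = s_(11) − s_(2) = 33/13 − (9/4) = 15/52.

Σ = 15/52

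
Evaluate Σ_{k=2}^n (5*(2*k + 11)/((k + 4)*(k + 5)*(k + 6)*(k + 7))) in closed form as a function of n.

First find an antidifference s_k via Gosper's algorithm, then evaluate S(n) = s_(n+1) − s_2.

S(n) = 5*(n**2 + 12*n - 13)/(48*(n**2 + 12*n + 35))

Compute t_(k+1)/t_k: get (k + 4)*(2*k + 13)/((k + 8)*(2*k + 11)).
Take A(k)=k + 4, B(k)=k + 8, C(k)=k + 11/2.
Set up (k + 4)·f(k+1) − (k + 7)·f(k) − (k + 11/2) = 0.
deg f ≤ 3 (via 1,1,1).
A polynomial solution: f(k) = k*(k + 5)*(k + 10)/48.
Then R = B(k−1)f/C = k*(k + 5)*(k + 7)*(k + 10)/(24*(2*k + 11)), so s_k = R(k)·t_k = 5*k*(k + 10)/(24*(k**2 + 10*k + 24)).
Check: Δs_k = 5*(2*k + 11)/(k**4 + 22*k**3 + 179*k**2 + 638*k + 840). ✓
Σ_(k=2)^n t_k = s_(n+1) − s_(2) = (5*(n**2 + 12*n + 11)/(24*(n**2 + 12*n + 35))) − (5/48), i.e. 5*(n**2 + 12*n - 13)/(48*(n**2 + 12*n + 35)).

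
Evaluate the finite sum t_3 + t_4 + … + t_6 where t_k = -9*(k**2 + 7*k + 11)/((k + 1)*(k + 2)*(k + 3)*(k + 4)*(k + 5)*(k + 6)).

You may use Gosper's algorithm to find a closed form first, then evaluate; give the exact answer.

Σ = -1/80

t_(k+1)/t_k = (k + 1)*(7*k + (k + 1)**2 + 18)/((k + 7)*(k**2 + 7*k + 11)).
Normal form (A,B,C) = (k + 1, k + 7, k**2 + 7*k + 11).
f must satisfy (k + 1)·f(k+1) − (k + 6)·f(k) = k**2 + 7*k + 11.
d = 5 from the (1,1,2) case.
Coefficient equations give f(k) = k*(k + 2)*(k + 4)*(k**2 + 9*k + 23)/45.
Get s_k = R·t_k = k*(-k**2 - 9*k - 23)/(5*(k**3 + 9*k**2 + 23*k + 15)) with R(k) = B(k−1)f(k)/C(k) = k*(k + 2)*(k + 4)*(k + 6)*(k**2 + 9*k + 23)/(45*(k**2 + 7*k + 11)).
Verify: 9*(-k**2 - 7*k - 11)/(k**6 + 21*k**5 + 175*k**4 + 735*k**3 + 1624*k**2 + 1764*k + 720) matches t_k.
Sum = s_(7) − s_(3); s_(7) = -63/320, s_(3) = -59/320 ⇒ -1/80.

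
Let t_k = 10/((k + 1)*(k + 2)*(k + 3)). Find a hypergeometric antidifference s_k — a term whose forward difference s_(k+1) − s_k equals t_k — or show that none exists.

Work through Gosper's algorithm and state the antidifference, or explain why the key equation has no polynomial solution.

r(k) = (k + 1)/(k + 4) after simplifying.
Factor: A=k + 1; B=k + 4; C=1.
Need (k + 1)·f(k+1) − (k + 3)·f(k) = 1.
deg f ≤ 2 (via 1,1,0).
Solve for f: f(k) = k*(k + 3)/4 (degree 2 ≤ 2).
So s_k = (B(k−1)f/C)·t_k = (k*(k + 3)**2/4)·t_k = 5*k*(k + 3)/(2*(k + 1)*(k + 2)).
s_(k+1) − s_k = 10/(k**3 + 6*k**2 + 11*k + 6) = t_k.

s_k = 5*k*(k + 3)/(2*(k + 1)*(k + 2))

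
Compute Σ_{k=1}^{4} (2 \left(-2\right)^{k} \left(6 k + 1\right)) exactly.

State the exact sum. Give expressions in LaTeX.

Compute t_(k+1)/t_k: get 2*(-6*k - 7)/(6*k + 1).
So A=-2 and B=1, with C=k + 1/6.
Solve (-2)·f(k+1) − (1)·f(k) = k + 1/6.
From deg A=0, deg B=0, deg C=1: d=1.
A polynomial solution: f(k) = -(2*k - 1)/6.
Get s_k = R·t_k = (-2)**(k + 1)*(2*k - 1) with R(k) = B(k−1)f(k)/C(k) = -(2*k - 1)/(6*k + 1).
Δs = 2*(-2)**k*(6*k + 1), as required.
Telescoping: Σ = s_(5) − s_(1) = 576 − (4) = 572.

Σ = 572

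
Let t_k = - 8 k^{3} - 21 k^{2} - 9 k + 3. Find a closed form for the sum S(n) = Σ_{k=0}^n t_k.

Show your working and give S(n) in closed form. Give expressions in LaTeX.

Compute t_(k+1)/t_k: get (8*k**3 + 45*k**2 + 75*k + 35)/(8*k**3 + 21*k**2 + 9*k - 3).
Factor: A=1; B=1; C=k**3 + 21*k**2/8 + 9*k/8 - 3/8.
Solve (1)·f(k+1) − (1)·f(k) = k**3 + 21*k**2/8 + 9*k/8 - 3/8.
From deg A=0, deg B=0, deg C=3: d=4.
Solve for f: f(k) = k*(k + 2)*(2*k**2 - k - 2)/8 (degree 4 ≤ 4).
Then R = B(k−1)f/C = k*(k + 2)*(2*k**2 - k - 2)/(8*k**3 + 21*k**2 + 9*k - 3), so s_k = R(k)·t_k = k*(-2*k**3 - 3*k**2 + 4*k + 4).
Check: Δs_k = -8*k**3 - 21*k**2 - 9*k + 3. ✓
Σ_(k=0)^n t_k = s_(n+1) − s_(0) = (-2*n**4 - 11*n**3 - 17*n**2 - 5*n + 3) − (0), i.e. -2*n**4 - 11*n**3 - 17*n**2 - 5*n + 3.

S(n) = - 2 n^{4} - 11 n^{3} - 17 n^{2} - 5 n + 3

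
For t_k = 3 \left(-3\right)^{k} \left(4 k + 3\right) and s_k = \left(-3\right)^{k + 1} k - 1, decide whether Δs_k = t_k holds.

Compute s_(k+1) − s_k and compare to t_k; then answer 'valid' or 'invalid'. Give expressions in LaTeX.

valid; difference matches t_k

s_(k+1) = (-3)**(k + 2)*(k + 1) - 1
s_(k+1) − s_k = 3*(-3)**k*(4*k + 3)
(s_(k+1) − s_k) − t_k = 0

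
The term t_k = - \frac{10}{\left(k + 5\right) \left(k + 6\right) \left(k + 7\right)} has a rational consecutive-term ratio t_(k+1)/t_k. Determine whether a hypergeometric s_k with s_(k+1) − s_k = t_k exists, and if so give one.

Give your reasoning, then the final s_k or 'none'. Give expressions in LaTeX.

Ratio r(k) = (k + 5)/(k + 8).
Take A(k)=k + 5, B(k)=k + 8, C(k)=1.
f must satisfy (k + 5)·f(k+1) − (k + 7)·f(k) = 1.
Degrees (1,1,0) ⇒ d ≤ 2.
Match coefficients ⇒ f(k) = k*(k + 11)/60.
Then R = B(k−1)f/C = k*(k + 7)*(k + 11)/60, so s_k = R(k)·t_k = k*(-k - 11)/(6*(k + 5)*(k + 6)).
Δs = -10/(k**3 + 18*k**2 + 107*k + 210), as required.

s_k = \frac{k \left(- k - 11\right)}{6 \left(k + 5\right) \left(k + 6\right)}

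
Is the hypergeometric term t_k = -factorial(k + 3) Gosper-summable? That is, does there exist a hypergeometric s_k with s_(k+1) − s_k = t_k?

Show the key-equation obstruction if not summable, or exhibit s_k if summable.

The ratio is k + 4.
So A=k + 4 and B=1, with C=1.
Need (k + 4)·f(k+1) − (1)·f(k) = 1.
Bound: deg f ≤ -1.
d = -1 < 0 ⇒ no nonzero polynomial f; not summable.

No — key equation has no polynomial f.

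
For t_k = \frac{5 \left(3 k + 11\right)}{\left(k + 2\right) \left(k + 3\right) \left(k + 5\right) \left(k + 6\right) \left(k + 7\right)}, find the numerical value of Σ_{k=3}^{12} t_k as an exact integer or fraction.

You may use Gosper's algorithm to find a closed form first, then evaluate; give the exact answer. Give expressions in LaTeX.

r(k) = (k + 2)*(k + 5)*(3*k + 14)/((k + 4)*(k + 8)*(3*k + 11)) after simplifying.
So A=k + 2 and B=k + 8, with C=k**2 + 23*k/3 + 44/3.
Set up (k + 2)·f(k+1) − (k + 7)·f(k) − (k**2 + 23*k/3 + 44/3) = 0.
Bound: deg f ≤ 5.
Solve for f: f(k) = k*(k + 3)*(k + 4)*(k**2 + 13*k + 52)/180 (degree 5 ≤ 5).
Then R = B(k−1)f/C = k*(k + 3)*(k + 7)*(k**2 + 13*k + 52)/(60*(3*k + 11)), so s_k = R(k)·t_k = k*(k**2 + 13*k + 52)/(12*(k**3 + 13*k**2 + 52*k + 60)).
Δs = 5*(3*k + 11)/(k**5 + 23*k**4 + 203*k**3 + 853*k**2 + 1692*k + 1260), as required.
Evaluate s at k=13 and k=3: 169/2052 and 5/72; difference 53/4104.

Σ = 53/4104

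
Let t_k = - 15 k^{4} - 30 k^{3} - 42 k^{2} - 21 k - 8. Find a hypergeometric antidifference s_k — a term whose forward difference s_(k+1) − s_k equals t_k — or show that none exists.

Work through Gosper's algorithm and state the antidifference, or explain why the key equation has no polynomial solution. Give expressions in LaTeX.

s_k = k \left(- 3 k^{4} - 4 k^{2} + 3 k - 4\right)

Compute t_(k+1)/t_k: get (15*k**4 + 90*k**3 + 222*k**2 + 255*k + 116)/(15*k**4 + 30*k**3 + 42*k**2 + 21*k + 8).
So A=1 and B=1, with C=k**4 + 2*k**3 + 14*k**2/5 + 7*k/5 + 8/15.
Set up (1)·f(k+1) − (1)·f(k) − (k**4 + 2*k**3 + 14*k**2/5 + 7*k/5 + 8/15) = 0.
deg f ≤ 5 (via 0,0,4).
Solving with deg f ≤ 5: f(k) = k*(3*k**4 + 4*k**2 - 3*k + 4)/15.
So s_k = (B(k−1)f/C)·t_k = (k*(3*k**4 + 4*k**2 - 3*k + 4)/(15*k**4 + 30*k**3 + 42*k**2 + 21*k + 8))·t_k = k*(-3*k**4 - 4*k**2 + 3*k - 4).
Δs = -15*k**4 - 30*k**3 - 42*k**2 - 21*k - 8, as required.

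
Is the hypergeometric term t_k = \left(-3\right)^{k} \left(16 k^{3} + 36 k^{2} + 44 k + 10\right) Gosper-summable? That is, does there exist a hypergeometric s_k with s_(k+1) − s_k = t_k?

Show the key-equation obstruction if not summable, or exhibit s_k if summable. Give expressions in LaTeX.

r(k) = 3*(-8*k**3 - 42*k**2 - 82*k - 53)/(8*k**3 + 18*k**2 + 22*k + 5) after simplifying.
Factor: A=-3; B=1; C=k**3 + 9*k**2/4 + 11*k/4 + 5/8.
Solve (-3)·f(k+1) − (1)·f(k) = k**3 + 9*k**2/4 + 11*k/4 + 5/8.
deg f ≤ 3 (via 0,0,3).
A polynomial solution: f(k) = -(2*k**3 + k - 1)/8.
Then R = B(k−1)f/C = -(2*k**3 + k - 1)/(8*k**3 + 18*k**2 + 22*k + 5), so s_k = R(k)·t_k = 2*(-3)**k*(-2*k**3 - k + 1).
Verify: (-3)**k*(16*k**3 + 36*k**2 + 44*k + 10) matches t_k.

Yes. s_k = 2 \left(-3\right)^{k} \left(- 2 k^{3} - k + 1\right).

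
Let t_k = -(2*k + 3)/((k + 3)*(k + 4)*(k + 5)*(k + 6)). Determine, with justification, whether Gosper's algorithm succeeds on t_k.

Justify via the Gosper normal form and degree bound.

t_(k+1)/t_k = (k + 3)*(2*k + 5)/((k + 7)*(2*k + 3)).
Gosper form: A/B · C(k+1)/C(k) with A=k + 3, B=k + 7, C=k + 3/2.
f must satisfy (k + 3)·f(k+1) − (k + 6)·f(k) = k + 3/2.
Degrees (1,1,1) ⇒ d ≤ 3.
Solve for f: f(k) = k*(k**2 + 12*k + 17)/60 (degree 3 ≤ 3).
Get s_k = R·t_k = k*(-k**2 - 12*k - 17)/(30*(k + 3)*(k + 4)*(k + 5)) with R(k) = B(k−1)f(k)/C(k) = k*(k + 6)*(k**2 + 12*k + 17)/(30*(2*k + 3)).
Check: Δs_k = (-2*k - 3)/(k**4 + 18*k**3 + 119*k**2 + 342*k + 360). ✓

Yes. s_k = k*(-k**2 - 12*k - 17)/(30*(k + 3)*(k + 4)*(k + 5)).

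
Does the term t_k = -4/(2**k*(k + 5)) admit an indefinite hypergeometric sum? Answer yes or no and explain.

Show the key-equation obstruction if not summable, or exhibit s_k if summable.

Step 1: r(k) = (k + 5)/(2*(k + 6)).
So A=k/2 + 5/2 and B=k + 6, with C=1.
f must satisfy (k/2 + 5/2)·f(k+1) − (k + 5)·f(k) = 1.
Bound: deg f ≤ -1.
deg f ≤ -1 is impossible — no certificate.

No — key equation has no polynomial f.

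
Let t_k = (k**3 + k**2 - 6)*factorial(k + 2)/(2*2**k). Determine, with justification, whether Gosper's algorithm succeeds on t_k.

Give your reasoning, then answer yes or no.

Yes. s_k = (k - 3)*(k + 1)*factorial(k + 2)/2**k.

Step 1: r(k) = (k + 3)*((k + 1)**3 + (k + 1)**2 - 6)/(2*(k**3 + k**2 - 6)).
Take A(k)=k/2 + 3/2, B(k)=1, C(k)=k**3 + k**2 - 6.
f must satisfy (k/2 + 3/2)·f(k+1) − (1)·f(k) = k**3 + k**2 - 6.
d = 2 from the (1,0,3) case.
Solving with deg f ≤ 2: f(k) = 2*(k - 3)*(k + 1).
Then R = B(k−1)f/C = 2*(k - 3)*(k + 1)/(k**3 + k**2 - 6), so s_k = R(k)·t_k = (k - 3)*(k + 1)*factorial(k + 2)/2**k.
Verify: (k**3 + k**2 - 6)*factorial(k + 2)/(2*2**k) matches t_k.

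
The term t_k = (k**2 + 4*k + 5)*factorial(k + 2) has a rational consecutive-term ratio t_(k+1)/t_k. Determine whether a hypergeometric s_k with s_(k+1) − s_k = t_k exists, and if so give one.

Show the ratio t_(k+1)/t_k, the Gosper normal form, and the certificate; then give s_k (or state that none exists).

Step 1: r(k) = (k + 3)*(4*k + (k + 1)**2 + 9)/(k**2 + 4*k + 5).
Factor: A=k + 3; B=1; C=k**2 + 4*k + 5.
f must satisfy (k + 3)·f(k+1) − (1)·f(k) = k**2 + 4*k + 5.
Degrees (1,0,2) ⇒ d ≤ 1.
Solving with deg f ≤ 1: f(k) = k + 1.
Then R = B(k−1)f/C = (k + 1)/(k**2 + 4*k + 5), so s_k = R(k)·t_k = (k + 1)*factorial(k + 2).
Check: Δs_k = (k**2 + 4*k + 5)*factorial(k + 2). ✓

s_k = (k + 1)*factorial(k + 2)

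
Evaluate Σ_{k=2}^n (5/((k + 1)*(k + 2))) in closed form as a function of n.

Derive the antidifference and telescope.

The ratio is (k + 1)/(k + 3).
A = k + 1, B = k + 3, C = 1.
Set up (k + 1)·f(k+1) − (k + 2)·f(k) − (1) = 0.
deg f ≤ 1 (via 1,1,0).
Solving with deg f ≤ 1: f(k) = k.
So s_k = (B(k−1)f/C)·t_k = (k*(k + 2))·t_k = 5*k/(k + 1).
Δs = 5/(k**2 + 3*k + 2), as required.
Telescope: S(n) = s_(n+1) − s_(2) = 5*(n + 1)/(n + 2) − (10/3) = 5*(n - 1)/(3*(n + 2)).

S(n) = 5*(n - 1)/(3*(n + 2))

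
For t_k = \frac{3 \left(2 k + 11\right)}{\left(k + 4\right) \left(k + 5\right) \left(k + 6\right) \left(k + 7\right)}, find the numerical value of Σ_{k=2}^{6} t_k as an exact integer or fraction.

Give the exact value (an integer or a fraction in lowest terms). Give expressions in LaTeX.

r(k) = (k + 4)*(2*k + 13)/((k + 8)*(2*k + 11)) after simplifying.
A = k + 4, B = k + 8, C = k + 11/2.
Set up (k + 4)·f(k+1) − (k + 7)·f(k) − (k + 11/2) = 0.
deg f ≤ 3 (via 1,1,1).
Solve for f: f(k) = k*(k + 5)*(k + 10)/48 (degree 3 ≤ 3).
Then R = B(k−1)f/C = k*(k + 5)*(k + 7)*(k + 10)/(24*(2*k + 11)), so s_k = R(k)·t_k = k*(k + 10)/(8*(k**2 + 10*k + 24)).
Verify: 3*(2*k + 11)/(k**4 + 22*k**3 + 179*k**2 + 638*k + 840) matches t_k.
Sum = s_(7) − s_(2); s_(7) = 119/1144, s_(2) = 1/16 ⇒ 95/2288.

Σ = 95/2288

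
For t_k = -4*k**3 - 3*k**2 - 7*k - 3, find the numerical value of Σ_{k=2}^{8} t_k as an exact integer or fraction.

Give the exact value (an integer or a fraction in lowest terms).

Compute t_(k+1)/t_k: get (4*k**3 + 15*k**2 + 25*k + 17)/(4*k**3 + 3*k**2 + 7*k + 3).
A = 1, B = 1, C = k**3 + 3*k**2/4 + 7*k/4 + 3/4.
Solve (1)·f(k+1) − (1)·f(k) = k**3 + 3*k**2/4 + 7*k/4 + 3/4.
From deg A=0, deg B=0, deg C=3: d=4.
Solving with deg f ≤ 4: f(k) = k**2*(k**2 - k + 3)/4.
Certificate R = B(k−1)f/C = k**2*(k**2 - k + 3)/(4*k**3 + 3*k**2 + 7*k + 3) gives s_k = k**2*(-k**2 + k - 3).
s_(k+1) − s_k = -4*k**3 - 3*k**2 - 7*k - 3 = t_k.
Sum = s_(9) − s_(2); s_(9) = -6075, s_(2) = -20 ⇒ -6055.

Σ = -6055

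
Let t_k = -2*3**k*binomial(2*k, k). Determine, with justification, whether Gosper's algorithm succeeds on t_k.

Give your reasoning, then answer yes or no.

No. Not Gosper-summable.

t_(k+1)/t_k = 6*(2*k + 1)/(k + 1).
Take A(k)=12*k + 6, B(k)=k + 1, C(k)=1.
Set up (12*k + 6)·f(k+1) − (k)·f(k) − (1) = 0.
Bound: deg f ≤ -1.
deg f ≤ -1 is impossible — no certificate.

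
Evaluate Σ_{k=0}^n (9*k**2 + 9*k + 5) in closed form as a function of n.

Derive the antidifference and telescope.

S(n) = 3*n**3 + 9*n**2 + 11*n + 5

t_(k+1)/t_k = (9*k**2 + 27*k + 23)/(9*k**2 + 9*k + 5).
A = 1, B = 1, C = k**2 + k + 5/9.
f must satisfy (1)·f(k+1) − (1)·f(k) = k**2 + k + 5/9.
deg f ≤ 3 (via 0,0,2).
Solve for f: f(k) = k*(3*k**2 + 2)/9 (degree 3 ≤ 3).
Then R = B(k−1)f/C = k*(3*k**2 + 2)/(9*k**2 + 9*k + 5), so s_k = R(k)·t_k = k*(3*k**2 + 2).
Δs = 9*k**2 + 9*k + 5, as required.
Σ_(k=0)^n t_k = s_(n+1) − s_(0) = (3*n**3 + 9*n**2 + 11*n + 5) − (0), i.e. 3*n**3 + 9*n**2 + 11*n + 5.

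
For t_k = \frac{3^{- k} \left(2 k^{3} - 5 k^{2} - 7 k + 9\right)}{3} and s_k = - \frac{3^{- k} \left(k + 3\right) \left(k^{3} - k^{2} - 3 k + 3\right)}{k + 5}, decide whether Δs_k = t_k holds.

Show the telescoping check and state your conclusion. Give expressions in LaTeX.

Invalid: residual \frac{2 \cdot 3^{- k} \left(- 2 k^{4} - 8 k^{3} + 35 k^{2} + 35 k - 54\right)}{3 \left(k^{2} + 11 k + 30\right)} ≠ 0.

s_(k+1) = k*(-k**3 - 6*k**2 - 6*k + 8)/(3*3**k*(k + 6))
s_(k+1) − s_k = (2*k**5 + 13*k**4 - 18*k**3 - 148*k**2 - 41*k + 162)/(3*3**k*(k**2 + 11*k + 30))
(s_(k+1) − s_k) − t_k = 2*(-2*k**4 - 8*k**3 + 35*k**2 + 35*k - 54)/(3*3**k*(k**2 + 11*k + 30))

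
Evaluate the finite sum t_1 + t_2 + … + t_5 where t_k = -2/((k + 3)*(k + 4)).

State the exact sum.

The ratio is (k + 3)/(k + 5).
So A=k + 3 and B=k + 5, with C=1.
f must satisfy (k + 3)·f(k+1) − (k + 4)·f(k) = 1.
Degrees (1,1,0) ⇒ d ≤ 1.
Solve for f: f(k) = k/3 (degree 1 ≤ 1).
Get s_k = R·t_k = -2*k/(3*k + 9) with R(k) = B(k−1)f(k)/C(k) = k*(k + 4)/3.
Check: Δs_k = -2/(k**2 + 7*k + 12). ✓
Sum = s_(6) − s_(1); s_(6) = -4/9, s_(1) = -1/6 ⇒ -5/18.

Σ = -5/18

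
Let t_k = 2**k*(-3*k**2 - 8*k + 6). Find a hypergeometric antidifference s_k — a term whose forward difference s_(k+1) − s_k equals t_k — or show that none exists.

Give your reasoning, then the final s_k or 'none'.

Ratio r(k) = 2*(3*k**2 + 14*k + 5)/(3*k**2 + 8*k - 6).
Take A(k)=2, B(k)=1, C(k)=k**2 + 8*k/3 - 2.
Need (2)·f(k+1) − (1)·f(k) = k**2 + 8*k/3 - 2.
From deg A=0, deg B=0, deg C=2: d=2.
Coefficient equations give f(k) = (k - 2)*(3*k + 2)/3.
So s_k = (B(k−1)f/C)·t_k = ((k - 2)*(3*k + 2)/(3*k**2 + 8*k - 6))·t_k = 2**k*(-3*k**2 + 4*k + 4).
Check: Δs_k = 2**k*(-3*k**2 - 8*k + 6). ✓

s_k = 2**k*(-3*k**2 + 4*k + 4)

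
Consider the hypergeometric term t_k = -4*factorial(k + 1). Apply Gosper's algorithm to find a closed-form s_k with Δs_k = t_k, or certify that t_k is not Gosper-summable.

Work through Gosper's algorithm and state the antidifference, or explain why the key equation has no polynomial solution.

r(k) = k + 2 after simplifying.
So A=k + 2 and B=1, with C=1.
Need (k + 2)·f(k+1) − (1)·f(k) = 1.
Degrees (1,0,0) ⇒ d ≤ -1.
Bound -1 < 0, so the key equation has no polynomial solution.

not Gosper-summable; s_k does not exist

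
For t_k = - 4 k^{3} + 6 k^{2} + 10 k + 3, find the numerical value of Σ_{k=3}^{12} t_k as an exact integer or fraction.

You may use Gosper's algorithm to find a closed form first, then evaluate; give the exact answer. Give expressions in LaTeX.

Ratio r(k) = (4*k**3 + 6*k**2 - 10*k - 15)/(4*k**3 - 6*k**2 - 10*k - 3).
So A=1 and B=1, with C=k**3 - 3*k**2/2 - 5*k/2 - 3/4.
f must satisfy (1)·f(k+1) − (1)·f(k) = k**3 - 3*k**2/2 - 5*k/2 - 3/4.
Degrees (0,0,3) ⇒ d ≤ 4.
Solving with deg f ≤ 4: f(k) = k*(k**3 - 4*k**2 - k + 1)/4.
So s_k = (B(k−1)f/C)·t_k = (k*(k**3 - 4*k**2 - k + 1)/((2*k + 1)*(2*k**2 - 4*k - 3)))·t_k = k*(-k**3 + 4*k**2 + k - 1).
s_(k+1) − s_k = -4*k**3 + 6*k**2 + 10*k + 3 = t_k.
Σ_(k=3)^(12) t_k = s_(13) − s_(3) = -19617 − (33) = -19650.

Σ = -19650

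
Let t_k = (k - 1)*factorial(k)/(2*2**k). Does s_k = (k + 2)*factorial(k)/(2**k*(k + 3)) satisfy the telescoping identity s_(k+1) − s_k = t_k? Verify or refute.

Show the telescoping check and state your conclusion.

Invalid: residual -(k**2 + 2*k - 5)*factorial(k)/(2*2**k*(k + 3)*(k + 4)) ≠ 0.

s_(k+1) = (k + 3)*factorial(k + 1)/(2*2**k*(k + 4))
s_(k+1) − s_k = (k**3 + 5*k**2 + 3*k - 7)*factorial(k)/(2*2**k*(k + 3)*(k + 4))
(s_(k+1) − s_k) − t_k = -(k**2 + 2*k - 5)*factorial(k)/(2*2**k*(k + 3)*(k + 4))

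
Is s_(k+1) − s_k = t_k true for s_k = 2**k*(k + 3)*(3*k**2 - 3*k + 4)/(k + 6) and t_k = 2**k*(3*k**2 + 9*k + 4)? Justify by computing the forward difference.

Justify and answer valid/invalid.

Invalid: residual 2**k*(-9*k**3 - 72*k**2 - 183*k - 60)/(k**2 + 13*k + 42) ≠ 0.

s_(k+1) = 2**(k + 1)*(k + 4)*(-3*k + 3*(k + 1)**2 + 1)/(k + 7)
s_(k+1) − s_k = 2**k*(3*k**4 + 39*k**3 + 175*k**2 + 247*k + 108)/(k**2 + 13*k + 42)
(s_(k+1) − s_k) − t_k = 2**k*(-9*k**3 - 72*k**2 - 183*k - 60)/(k**2 + 13*k + 42)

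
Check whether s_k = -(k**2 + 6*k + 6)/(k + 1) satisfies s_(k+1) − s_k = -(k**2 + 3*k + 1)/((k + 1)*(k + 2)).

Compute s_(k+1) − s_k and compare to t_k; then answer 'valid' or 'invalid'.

valid; difference matches t_k

s_(k+1) = (-k**2 - 8*k - 13)/(k + 2)
s_(k+1) − s_k = (-k**2 - 3*k - 1)/(k**2 + 3*k + 2)
(s_(k+1) − s_k) − t_k = 0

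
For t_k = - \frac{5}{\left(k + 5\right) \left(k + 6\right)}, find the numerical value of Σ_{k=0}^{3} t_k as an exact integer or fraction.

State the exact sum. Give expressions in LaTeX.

Step 1: r(k) = (k + 5)/(k + 7).
A = k + 5, B = k + 7, C = 1.
Set up (k + 5)·f(k+1) − (k + 6)·f(k) − (1) = 0.
From deg A=1, deg B=1, deg C=0: d=1.
Solve for f: f(k) = k/5 (degree 1 ≤ 1).
Then R = B(k−1)f/C = k*(k + 6)/5, so s_k = R(k)·t_k = -k/(k + 5).
Check: Δs_k = -5/(k**2 + 11*k + 30). ✓
Sum = s_(4) − s_(0); s_(4) = -4/9, s_(0) = 0 ⇒ -4/9.

Σ = -4/9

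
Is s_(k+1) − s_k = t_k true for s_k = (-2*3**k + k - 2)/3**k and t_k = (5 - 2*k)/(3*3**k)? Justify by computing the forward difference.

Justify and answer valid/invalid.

s_(k+1) = (-6*3**k + k - 1)/(3*3**k)
s_(k+1) − s_k = (5 - 2*k)/(3*3**k)
(s_(k+1) − s_k) − t_k = 0

valid (s_(k+1) − s_k reduces to t_k)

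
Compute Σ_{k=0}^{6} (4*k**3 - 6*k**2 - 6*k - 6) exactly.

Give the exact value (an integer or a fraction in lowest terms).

Σ = 1050

Compute t_(k+1)/t_k: get (2*k**3 + 3*k**2 - 3*k - 7)/(2*k**3 - 3*k**2 - 3*k - 3).
Take A(k)=1, B(k)=1, C(k)=k**3 - 3*k**2/2 - 3*k/2 - 3/2.
f must satisfy (1)·f(k+1) − (1)·f(k) = k**3 - 3*k**2/2 - 3*k/2 - 3/2.
d = 4 from the (0,0,3) case.
A polynomial solution: f(k) = k*(k - 4)*(k**2 + 1)/4.
Then R = B(k−1)f/C = k*(k - 4)*(k**2 + 1)/(2*(2*k**3 - 3*k**2 - 3*k - 3)), so s_k = R(k)·t_k = k*(k**3 - 4*k**2 + k - 4).
s_(k+1) − s_k = 4*k**3 - 6*k**2 - 6*k - 6 = t_k.
Evaluate s at k=7 and k=0: 1050 and 0; difference 1050.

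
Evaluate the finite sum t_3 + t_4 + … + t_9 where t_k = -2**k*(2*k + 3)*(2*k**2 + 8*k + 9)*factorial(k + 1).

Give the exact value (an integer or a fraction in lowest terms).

The ratio is 2*(4*k**4 + 42*k**3 + 166*k**2 + 291*k + 190)/(4*k**3 + 22*k**2 + 42*k + 27).
Factor: A=2*k + 4; B=1; C=k**3 + 11*k**2/2 + 21*k/2 + 27/4.
Need (2*k + 4)·f(k+1) − (1)·f(k) = k**3 + 11*k**2/2 + 21*k/2 + 27/4.
deg f ≤ 2 (via 1,0,3).
Solve for f: f(k) = (2*k**2 + 4*k + 1)/4 (degree 2 ≤ 2).
Then R = B(k−1)f/C = (2*k**2 + 4*k + 1)/((2*k + 3)*(2*k**2 + 8*k + 9)), so s_k = R(k)·t_k = -2**k*(2*k**2 + 4*k + 1)*factorial(k + 1).
Verify: -2**k*(2*k + 3)*(2*k**2 + 8*k + 9)*factorial(k + 1) matches t_k.
Sum = s_(10) − s_(3); s_(10) = -9850827571200, s_(3) = -5952 ⇒ -9850827565248.

Σ = -9850827565248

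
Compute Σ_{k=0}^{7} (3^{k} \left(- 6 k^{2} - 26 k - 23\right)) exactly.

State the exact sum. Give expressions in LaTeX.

t_(k+1)/t_k = 3*(6*k**2 + 38*k + 55)/(6*k**2 + 26*k + 23).
Normal form (A,B,C) = (3, 1, k**2 + 13*k/3 + 23/6).
Need (3)·f(k+1) − (1)·f(k) = k**2 + 13*k/3 + 23/6.
d = 2 from the (0,0,2) case.
Solve for f: f(k) = (k + 1)*(3*k + 1)/6 (degree 2 ≤ 2).
Get s_k = R·t_k = 3**k*(-3*k**2 - 4*k - 1) with R(k) = B(k−1)f(k)/C(k) = (k + 1)*(3*k + 1)/(6*k**2 + 26*k + 23).
Check: Δs_k = 3**k*(-6*k**2 - 26*k - 23). ✓
Sum = s_(8) − s_(0); s_(8) = -1476225, s_(0) = -1 ⇒ -1476224.

Σ = -1476224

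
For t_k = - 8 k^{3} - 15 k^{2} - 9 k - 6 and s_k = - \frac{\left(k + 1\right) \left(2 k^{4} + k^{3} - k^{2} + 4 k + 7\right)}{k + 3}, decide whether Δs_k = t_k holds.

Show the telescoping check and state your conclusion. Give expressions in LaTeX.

s_(k+1) = -(k + 2)*(4*k + 2*(k + 1)**4 + (k + 1)**3 - (k + 1)**2 + 11)/(k + 4)
s_(k+1) − s_k = (-8*k**5 - 59*k**4 - 134*k**3 - 139*k**2 - 92*k - 50)/(k**2 + 7*k + 12)
(s_(k+1) − s_k) − t_k = 2*(6*k**4 + 38*k**3 + 55*k**2 + 29*k + 11)/(k**2 + 7*k + 12)

Invalid: residual \frac{2 \left(6 k^{4} + 38 k^{3} + 55 k^{2} + 29 k + 11\right)}{k^{2} + 7 k + 12} ≠ 0.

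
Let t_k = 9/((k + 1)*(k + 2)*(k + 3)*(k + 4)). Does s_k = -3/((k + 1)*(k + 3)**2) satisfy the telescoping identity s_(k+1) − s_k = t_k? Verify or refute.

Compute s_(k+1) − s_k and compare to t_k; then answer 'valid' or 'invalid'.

s_(k+1) = -3/((k + 2)*(k + 4)**2)
s_(k+1) − s_k = -3/((k + 2)*(k + 4)**2) + 3/((k + 1)*(k + 3)**2)
(s_(k+1) − s_k) − t_k = 3*(-4*k - 13)/(k**6 + 17*k**5 + 117*k**4 + 415*k**3 + 794*k**2 + 768*k + 288)

Invalid: residual 3*(-4*k - 13)/(k**6 + 17*k**5 + 117*k**4 + 415*k**3 + 794*k**2 + 768*k + 288) ≠ 0.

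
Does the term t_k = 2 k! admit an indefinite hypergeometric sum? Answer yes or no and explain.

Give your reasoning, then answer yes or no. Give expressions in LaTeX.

r(k) = k + 1 after simplifying.
A = k + 1, B = 1, C = 1.
Solve (k + 1)·f(k+1) − (1)·f(k) = 1.
d = -1 from the (1,0,0) case.
Negative degree bound (-1): no f exists, t_k not Gosper-summable.

No. Not Gosper-summable.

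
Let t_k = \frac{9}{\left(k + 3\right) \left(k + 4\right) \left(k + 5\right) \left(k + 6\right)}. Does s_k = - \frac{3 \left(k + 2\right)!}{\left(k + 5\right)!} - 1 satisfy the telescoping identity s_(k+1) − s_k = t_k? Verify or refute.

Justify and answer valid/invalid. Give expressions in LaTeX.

valid (s_(k+1) − s_k reduces to t_k)

s_(k+1) = -3*factorial(k + 3)/factorial(k + 6) - 1
s_(k+1) − s_k = 9/((k + 3)*(k + 4)*(k + 5)*(k + 6))
(s_(k+1) − s_k) − t_k = 0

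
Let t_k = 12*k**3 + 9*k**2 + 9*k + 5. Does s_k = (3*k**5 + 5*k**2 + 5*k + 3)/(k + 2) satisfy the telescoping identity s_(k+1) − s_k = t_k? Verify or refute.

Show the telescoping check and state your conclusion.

Invalid: residual (-9*k**4 - 36*k**3 - 24*k**2 - 21*k - 7)/(k**2 + 5*k + 6) ≠ 0.

s_(k+1) = (5*k + 3*(k + 1)**5 + 5*(k + 1)**2 + 8)/(k + 3)
s_(k+1) − s_k = (12*k**5 + 60*k**4 + 90*k**3 + 80*k**2 + 58*k + 23)/(k**2 + 5*k + 6)
(s_(k+1) − s_k) − t_k = (-9*k**4 - 36*k**3 - 24*k**2 - 21*k - 7)/(k**2 + 5*k + 6)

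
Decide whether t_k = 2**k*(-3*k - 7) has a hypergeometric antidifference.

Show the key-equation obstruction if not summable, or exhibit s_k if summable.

Ratio r(k) = 2*(3*k + 10)/(3*k + 7).
Normal form (A,B,C) = (2, 1, k + 7/3).
Key eq: (2)·f(k+1) = (1)·f(k) + (k + 7/3).
Degrees (0,0,1) ⇒ d ≤ 1.
Coefficient equations give f(k) = (3*k + 1)/3.
So s_k = (B(k−1)f/C)·t_k = ((3*k + 1)/(3*k + 7))·t_k = 2**k*(-3*k - 1).
Verify: 2**k*(-3*k - 7) matches t_k.

Yes. s_k = 2**k*(-3*k - 1).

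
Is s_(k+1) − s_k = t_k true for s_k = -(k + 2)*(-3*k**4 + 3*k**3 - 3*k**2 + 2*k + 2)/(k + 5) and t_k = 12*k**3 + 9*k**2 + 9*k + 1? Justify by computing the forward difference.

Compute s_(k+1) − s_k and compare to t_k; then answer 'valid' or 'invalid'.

Invalid: residual 3*(-9*k**4 - 72*k**3 - 51*k**2 - 48*k - 7)/(k**2 + 11*k + 30) ≠ 0.

s_(k+1) = (3*k**5 + 18*k**4 + 39*k**3 + 43*k**2 + 20*k - 3)/(k + 6)
s_(k+1) − s_k = (12*k**5 + 114*k**4 + 252*k**3 + 217*k**2 + 137*k + 9)/(k**2 + 11*k + 30)
(s_(k+1) − s_k) − t_k = 3*(-9*k**4 - 72*k**3 - 51*k**2 - 48*k - 7)/(k**2 + 11*k + 30)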